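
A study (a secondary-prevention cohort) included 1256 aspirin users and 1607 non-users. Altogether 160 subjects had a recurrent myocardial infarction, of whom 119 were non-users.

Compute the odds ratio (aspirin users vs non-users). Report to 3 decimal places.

aspirin users with the outcome: 160 − 119 = 41
aspirin users without the outcome: 1256 − 41 = 1215
non-users without the outcome: 1607 − 119 = 1488
odds, aspirin users = 41/1215 = 0.03374
odds, non-users = 119/1488 = 0.07997
OR = 0.03374 / 0.07997 = 0.422

OR: 0.422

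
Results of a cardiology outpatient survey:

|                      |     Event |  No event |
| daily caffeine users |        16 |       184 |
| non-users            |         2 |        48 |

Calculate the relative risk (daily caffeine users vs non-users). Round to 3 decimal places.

risk, daily caffeine users = 16/200 = 0.08000
risk, non-users = 2/50 = 0.04000
RR = 0.08000 / 0.04000 = 2.000

2.000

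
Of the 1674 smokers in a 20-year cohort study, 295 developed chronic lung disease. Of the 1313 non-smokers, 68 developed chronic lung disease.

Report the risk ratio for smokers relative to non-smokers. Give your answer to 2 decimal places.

risk, smokers = 295/1674 = 0.1762
risk, non-smokers = 68/1313 = 0.0518
RR = 0.1762 / 0.0518 = 3.40

3.40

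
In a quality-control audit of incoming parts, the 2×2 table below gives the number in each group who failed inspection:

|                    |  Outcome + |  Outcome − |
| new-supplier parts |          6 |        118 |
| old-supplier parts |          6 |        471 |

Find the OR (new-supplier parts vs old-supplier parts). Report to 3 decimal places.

OR = (6 × 471) / (118 × 6) = 2826/708 ≈ 3.992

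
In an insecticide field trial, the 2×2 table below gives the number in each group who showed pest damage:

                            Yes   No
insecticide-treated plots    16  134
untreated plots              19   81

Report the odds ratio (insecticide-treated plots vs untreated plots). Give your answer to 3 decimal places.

OR ≈ 0.509

odds, insecticide-treated plots = 16/134 = 0.1194
odds, untreated plots = 19/81 = 0.2346
OR = 0.1194 / 0.2346 = 0.509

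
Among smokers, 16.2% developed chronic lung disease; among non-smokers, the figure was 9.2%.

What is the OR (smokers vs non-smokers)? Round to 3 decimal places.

odds, smokers = 0.1620/0.8380 = 0.1933
odds, non-smokers = 0.0920/0.9080 = 0.1013
OR = 0.1933 / 0.1013 = 1.908

OR ≈ 1.908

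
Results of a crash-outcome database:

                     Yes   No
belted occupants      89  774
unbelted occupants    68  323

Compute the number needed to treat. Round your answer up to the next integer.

NNT: 15

risk, belted occupants = 89/863 = 0.103129
risk, unbelted occupants = 68/391 = 0.173913
absolute risk difference = 0.070784
1 / 0.070784 = 14.127 → round up → 15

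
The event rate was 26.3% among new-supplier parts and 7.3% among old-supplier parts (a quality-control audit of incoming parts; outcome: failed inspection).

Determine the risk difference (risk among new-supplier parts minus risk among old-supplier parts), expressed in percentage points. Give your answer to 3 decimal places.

19.000

risk difference = 0.2630 − 0.0730 = 0.1900 → 19.000 percentage points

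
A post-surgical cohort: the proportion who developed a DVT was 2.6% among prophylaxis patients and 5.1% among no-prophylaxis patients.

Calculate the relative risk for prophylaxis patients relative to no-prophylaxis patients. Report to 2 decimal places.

RR = 0.02600 / 0.05100 = 0.51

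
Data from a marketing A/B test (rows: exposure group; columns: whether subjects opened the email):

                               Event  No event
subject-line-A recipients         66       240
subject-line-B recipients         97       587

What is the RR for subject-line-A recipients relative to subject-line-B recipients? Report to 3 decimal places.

RR: 1.521

risk, subject-line-A recipients = 66/306 = 0.2157
risk, subject-line-B recipients = 97/684 = 0.1418
RR = 0.2157 / 0.1418 = 1.521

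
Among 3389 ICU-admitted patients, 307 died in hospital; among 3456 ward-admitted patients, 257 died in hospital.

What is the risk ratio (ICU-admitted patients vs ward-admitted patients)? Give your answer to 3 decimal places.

risk, ICU-admitted patients = 307/3389 = 0.0906
risk, ward-admitted patients = 257/3456 = 0.0744
RR = 0.0906 / 0.0744 = 1.218

RR ≈ 1.218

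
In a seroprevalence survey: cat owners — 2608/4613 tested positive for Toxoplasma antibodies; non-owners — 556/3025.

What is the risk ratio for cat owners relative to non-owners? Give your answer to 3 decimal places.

RR = 3.076

risk, cat owners = 2608/4613 = 0.5654
risk, non-owners = 556/3025 = 0.1838
RR = 0.5654 / 0.1838 = 3.076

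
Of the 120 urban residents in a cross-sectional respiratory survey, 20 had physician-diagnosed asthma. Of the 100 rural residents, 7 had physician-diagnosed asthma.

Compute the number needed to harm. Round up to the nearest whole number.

risk, urban residents = 20/120 = 0.166667
risk, rural residents = 7/100 = 0.070000
absolute risk difference = 0.096667
1 / 0.096667 = 10.345 → round up → 11

NNH: 11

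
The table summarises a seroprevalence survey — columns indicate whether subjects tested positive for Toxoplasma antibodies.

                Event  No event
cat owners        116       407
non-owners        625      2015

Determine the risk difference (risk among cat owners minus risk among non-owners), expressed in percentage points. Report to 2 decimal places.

risk, cat owners = 116/523 = 0.2218
risk, non-owners = 625/2640 = 0.2367
risk difference = 0.2218 − 0.2367 = -0.0149 → -1.49 percentage points

-1.49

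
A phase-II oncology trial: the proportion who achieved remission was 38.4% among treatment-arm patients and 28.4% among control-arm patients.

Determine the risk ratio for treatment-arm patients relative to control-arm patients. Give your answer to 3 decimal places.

RR = 0.3840 / 0.2840 = 1.352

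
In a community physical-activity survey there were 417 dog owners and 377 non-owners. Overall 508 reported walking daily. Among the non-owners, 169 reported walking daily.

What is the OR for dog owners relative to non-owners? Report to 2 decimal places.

5.35

dog owners with the outcome: 508 − 169 = 339
dog owners without the outcome: 417 − 339 = 78
non-owners without the outcome: 377 − 169 = 208
odds, dog owners = 339/78 = 4.3462
odds, non-owners = 169/208 = 0.8125
OR = 4.3462 / 0.8125 = 5.35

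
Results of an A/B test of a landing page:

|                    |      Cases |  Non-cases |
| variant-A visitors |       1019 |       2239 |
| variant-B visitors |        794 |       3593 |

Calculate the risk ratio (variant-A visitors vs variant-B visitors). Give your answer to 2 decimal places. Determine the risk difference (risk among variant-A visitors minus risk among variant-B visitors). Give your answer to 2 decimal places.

risk, variant-A visitors = 1019/3258 = 0.3128
risk, variant-B visitors = 794/4387 = 0.1810
RR = 0.3128 / 0.1810 = 1.73
risk difference = 0.3128 − 0.1810 = 0.13

RR = 1.73; RD = 0.13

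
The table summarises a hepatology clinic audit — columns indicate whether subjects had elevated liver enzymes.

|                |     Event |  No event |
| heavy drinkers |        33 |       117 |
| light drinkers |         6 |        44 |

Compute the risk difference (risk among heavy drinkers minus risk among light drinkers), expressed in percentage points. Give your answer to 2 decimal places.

10.00

risk, heavy drinkers = 33/150 = 0.2200
risk, light drinkers = 6/50 = 0.1200
risk difference = 0.2200 − 0.1200 = 0.1000 → 10.00 percentage points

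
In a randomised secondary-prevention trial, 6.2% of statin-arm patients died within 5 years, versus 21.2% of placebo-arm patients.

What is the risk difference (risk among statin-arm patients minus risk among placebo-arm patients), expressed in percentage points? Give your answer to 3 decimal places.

RD = -15.000

risk difference = 0.0620 − 0.2120 = -0.1500 → -15.000 percentage points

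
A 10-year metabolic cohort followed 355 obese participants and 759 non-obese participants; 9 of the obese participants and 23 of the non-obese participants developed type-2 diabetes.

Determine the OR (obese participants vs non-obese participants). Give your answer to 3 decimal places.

OR = (9 × 736) / (346 × 23) = 6624/7958 ≈ 0.832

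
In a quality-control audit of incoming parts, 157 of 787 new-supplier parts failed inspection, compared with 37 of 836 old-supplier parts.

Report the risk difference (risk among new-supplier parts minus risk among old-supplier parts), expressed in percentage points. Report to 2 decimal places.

risk, new-supplier parts = 157/787 = 0.19949
risk, old-supplier parts = 37/836 = 0.04426
risk difference = 0.19949 − 0.04426 = 0.15523 → 15.52 percentage points

RD ≈ 15.52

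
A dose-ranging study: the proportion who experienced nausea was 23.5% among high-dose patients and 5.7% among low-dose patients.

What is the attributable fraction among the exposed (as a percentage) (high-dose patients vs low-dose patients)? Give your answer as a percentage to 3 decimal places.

AR% = (0.2350 − 0.0570) / 0.2350 = 0.7574 → 75.745%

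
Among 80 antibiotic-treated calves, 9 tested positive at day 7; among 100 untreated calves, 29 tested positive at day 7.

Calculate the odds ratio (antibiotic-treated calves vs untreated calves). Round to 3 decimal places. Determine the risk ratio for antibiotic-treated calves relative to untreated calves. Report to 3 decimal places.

odds, antibiotic-treated calves = 9/71 = 0.1268
odds, untreated calves = 29/71 = 0.4085
OR = 0.1268 / 0.4085 = 0.310
risk, antibiotic-treated calves = 9/80 = 0.1125
risk, untreated calves = 29/100 = 0.2900
RR = 0.1125 / 0.2900 = 0.388

OR = 0.310; RR = 0.388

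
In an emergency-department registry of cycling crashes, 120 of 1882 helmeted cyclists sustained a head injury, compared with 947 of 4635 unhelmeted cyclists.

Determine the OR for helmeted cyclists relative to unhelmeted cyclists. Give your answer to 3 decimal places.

OR = (120 × 3688) / (1762 × 947) = 442560/1668614 ≈ 0.265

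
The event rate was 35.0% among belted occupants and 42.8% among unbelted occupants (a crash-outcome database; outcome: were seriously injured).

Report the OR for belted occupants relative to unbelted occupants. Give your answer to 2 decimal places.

OR ≈ 0.72

odds, belted occupants = 0.3500/0.6500 = 0.5385
odds, unbelted occupants = 0.4280/0.5720 = 0.7483
OR = 0.5385 / 0.7483 = 0.72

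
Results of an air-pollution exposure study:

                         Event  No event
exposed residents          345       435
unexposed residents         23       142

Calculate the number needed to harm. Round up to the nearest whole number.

risk, exposed residents = 345/780 = 0.442308
risk, unexposed residents = 23/165 = 0.139394
absolute risk difference = 0.302914
1 / 0.302914 = 3.301 → round up → 4

4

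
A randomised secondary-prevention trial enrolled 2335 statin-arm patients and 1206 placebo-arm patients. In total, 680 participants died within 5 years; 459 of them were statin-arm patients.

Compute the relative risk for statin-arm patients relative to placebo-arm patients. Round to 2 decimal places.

statin-arm patients without the outcome: 2335 − 459 = 1876
placebo-arm patients with the outcome: 680 − 459 = 221
placebo-arm patients without the outcome: 1206 − 221 = 985
risk, statin-arm patients = 459/2335 = 0.1966
risk, placebo-arm patients = 221/1206 = 0.1833
RR = 0.1966 / 0.1833 = 1.07

RR: 1.07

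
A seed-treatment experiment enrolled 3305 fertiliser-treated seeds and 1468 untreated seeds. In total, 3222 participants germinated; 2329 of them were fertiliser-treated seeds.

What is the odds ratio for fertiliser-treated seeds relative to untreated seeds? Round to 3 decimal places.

fertiliser-treated seeds without the outcome: 3305 − 2329 = 976
untreated seeds with the outcome: 3222 − 2329 = 893
untreated seeds without the outcome: 1468 − 893 = 575
OR = (2329 × 575) / (976 × 893) = 1339175/871568 ≈ 1.537

OR ≈ 1.537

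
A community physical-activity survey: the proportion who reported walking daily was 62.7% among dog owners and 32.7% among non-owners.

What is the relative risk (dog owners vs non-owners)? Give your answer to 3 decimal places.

RR = 0.6270 / 0.3270 = 1.917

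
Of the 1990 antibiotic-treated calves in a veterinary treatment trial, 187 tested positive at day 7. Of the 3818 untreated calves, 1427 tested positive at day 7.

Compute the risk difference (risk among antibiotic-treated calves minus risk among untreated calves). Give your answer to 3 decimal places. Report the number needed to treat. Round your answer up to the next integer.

risk, antibiotic-treated calves = 187/1990 = 0.0940
risk, untreated calves = 1427/3818 = 0.3738
risk difference = 0.0940 − 0.3738 = -0.280
absolute risk difference = 0.279786
1 / 0.279786 = 3.574 → round up → 4

RD = -0.280; NNT = 4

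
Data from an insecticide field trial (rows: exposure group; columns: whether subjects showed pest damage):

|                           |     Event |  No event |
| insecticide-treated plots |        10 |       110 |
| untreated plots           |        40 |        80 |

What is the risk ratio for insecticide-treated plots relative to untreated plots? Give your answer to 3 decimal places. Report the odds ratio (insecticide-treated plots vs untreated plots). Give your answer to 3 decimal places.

risk, insecticide-treated plots = 10/120 = 0.0833
risk, untreated plots = 40/120 = 0.3333
RR = 0.0833 / 0.3333 = 0.250
odds, insecticide-treated plots = 10/110 = 0.0909
odds, untreated plots = 40/80 = 0.5000
OR = 0.0909 / 0.5000 = 0.182

RR = 0.250; OR = 0.182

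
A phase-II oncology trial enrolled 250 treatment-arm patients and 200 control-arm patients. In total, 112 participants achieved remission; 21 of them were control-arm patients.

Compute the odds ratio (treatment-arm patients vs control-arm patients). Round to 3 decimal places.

treatment-arm patients with the outcome: 112 − 21 = 91
treatment-arm patients without the outcome: 250 − 91 = 159
control-arm patients without the outcome: 200 − 21 = 179
OR = (91 × 179) / (159 × 21) = 16289/3339 ≈ 4.878

4.878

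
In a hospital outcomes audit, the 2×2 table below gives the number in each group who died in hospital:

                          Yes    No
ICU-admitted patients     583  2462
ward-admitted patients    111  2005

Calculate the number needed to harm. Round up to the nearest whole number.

8

risk, ICU-admitted patients = 583/3045 = 0.191461
risk, ward-admitted patients = 111/2116 = 0.052457
absolute risk difference = 0.139004
1 / 0.139004 = 7.194 → round up → 8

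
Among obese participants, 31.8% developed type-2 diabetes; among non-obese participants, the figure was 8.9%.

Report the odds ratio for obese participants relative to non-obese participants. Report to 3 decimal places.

OR ≈ 4.773

odds, obese participants = 0.3180/0.6820 = 0.4663
odds, non-obese participants = 0.0890/0.9110 = 0.0977
OR = 0.4663 / 0.0977 = 4.773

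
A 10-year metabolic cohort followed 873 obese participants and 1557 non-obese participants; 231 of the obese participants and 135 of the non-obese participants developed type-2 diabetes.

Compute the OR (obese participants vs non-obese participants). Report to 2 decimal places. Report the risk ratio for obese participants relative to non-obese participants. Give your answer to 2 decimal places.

OR = 3.79; RR = 3.05

OR = (231 × 1422) / (642 × 135) = 328482/86670 ≈ 3.79
risk, obese participants = 231/873 = 0.2646
risk, non-obese participants = 135/1557 = 0.0867
RR = 0.2646 / 0.0867 = 3.05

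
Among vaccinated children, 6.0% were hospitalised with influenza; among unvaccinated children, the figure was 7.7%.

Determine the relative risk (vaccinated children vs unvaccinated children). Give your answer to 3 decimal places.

RR = 0.0600 / 0.0770 = 0.779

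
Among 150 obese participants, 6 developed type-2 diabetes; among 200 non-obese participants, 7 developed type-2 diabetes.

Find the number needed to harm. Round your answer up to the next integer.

200

risk, obese participants = 6/150 = 0.040000
risk, non-obese participants = 7/200 = 0.035000
absolute risk difference = 0.005000
1 / 0.005000 = 200.000 → round up → 200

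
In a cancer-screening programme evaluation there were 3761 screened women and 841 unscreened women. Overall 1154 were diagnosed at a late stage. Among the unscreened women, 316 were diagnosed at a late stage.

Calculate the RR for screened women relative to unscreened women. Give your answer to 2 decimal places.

0.59

screened women with the outcome: 1154 − 316 = 838
screened women without the outcome: 3761 − 838 = 2923
unscreened women without the outcome: 841 − 316 = 525
risk, screened women = 838/3761 = 0.2228
risk, unscreened women = 316/841 = 0.3757
RR = 0.2228 / 0.3757 = 0.59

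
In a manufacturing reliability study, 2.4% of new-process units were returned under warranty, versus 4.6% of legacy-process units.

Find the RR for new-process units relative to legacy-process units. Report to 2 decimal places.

RR = 0.02400 / 0.04600 = 0.52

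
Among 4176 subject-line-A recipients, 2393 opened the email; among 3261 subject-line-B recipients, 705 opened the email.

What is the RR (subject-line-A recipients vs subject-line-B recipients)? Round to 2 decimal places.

RR: 2.65

risk, subject-line-A recipients = 2393/4176 = 0.5730
risk, subject-line-B recipients = 705/3261 = 0.2162
RR = 0.5730 / 0.2162 = 2.65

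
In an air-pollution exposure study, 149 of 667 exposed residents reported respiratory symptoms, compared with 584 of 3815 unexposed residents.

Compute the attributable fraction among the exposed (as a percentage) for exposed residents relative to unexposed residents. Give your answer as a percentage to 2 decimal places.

31.47%

risk, exposed residents = 149/667 = 0.2234
risk, unexposed residents = 584/3815 = 0.1531
AR% = (0.2234 − 0.1531) / 0.2234 = 0.3147 → 31.47%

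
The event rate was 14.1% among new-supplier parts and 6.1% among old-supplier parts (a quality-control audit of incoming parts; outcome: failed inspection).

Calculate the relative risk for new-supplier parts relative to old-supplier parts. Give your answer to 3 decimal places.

RR = 0.1410 / 0.0610 = 2.311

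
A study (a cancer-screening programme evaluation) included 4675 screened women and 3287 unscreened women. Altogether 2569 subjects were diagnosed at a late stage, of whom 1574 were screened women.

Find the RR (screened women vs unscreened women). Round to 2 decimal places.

1.11

screened women without the outcome: 4675 − 1574 = 3101
unscreened women with the outcome: 2569 − 1574 = 995
unscreened women without the outcome: 3287 − 995 = 2292
risk, screened women = 1574/4675 = 0.3367
risk, unscreened women = 995/3287 = 0.3027
RR = 0.3367 / 0.3027 = 1.11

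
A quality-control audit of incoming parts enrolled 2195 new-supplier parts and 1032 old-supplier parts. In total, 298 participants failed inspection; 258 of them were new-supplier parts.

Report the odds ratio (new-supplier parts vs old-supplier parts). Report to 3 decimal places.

OR = 3.303

new-supplier parts without the outcome: 2195 − 258 = 1937
old-supplier parts with the outcome: 298 − 258 = 40
old-supplier parts without the outcome: 1032 − 40 = 992
OR = (258 × 992) / (1937 × 40) = 255936/77480 ≈ 3.303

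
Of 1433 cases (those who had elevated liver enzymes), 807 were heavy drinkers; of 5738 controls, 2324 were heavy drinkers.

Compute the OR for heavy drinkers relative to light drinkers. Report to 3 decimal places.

OR = (807 × 3414) / (2324 × 626) = 2755098/1454824 ≈ 1.894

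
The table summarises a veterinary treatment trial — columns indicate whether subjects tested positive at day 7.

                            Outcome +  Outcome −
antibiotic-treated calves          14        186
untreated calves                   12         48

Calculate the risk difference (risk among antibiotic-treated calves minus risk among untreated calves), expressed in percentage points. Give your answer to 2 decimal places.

RD = -13.00

risk, antibiotic-treated calves = 14/200 = 0.0700
risk, untreated calves = 12/60 = 0.2000
risk difference = 0.0700 − 0.2000 = -0.1300 → -13.00 percentage points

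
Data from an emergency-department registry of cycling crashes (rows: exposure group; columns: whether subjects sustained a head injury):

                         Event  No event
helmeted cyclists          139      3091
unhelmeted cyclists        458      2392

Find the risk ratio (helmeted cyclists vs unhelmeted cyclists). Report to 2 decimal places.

RR ≈ 0.27

risk, helmeted cyclists = 139/3230 = 0.04303
risk, unhelmeted cyclists = 458/2850 = 0.16070
RR = 0.04303 / 0.16070 = 0.27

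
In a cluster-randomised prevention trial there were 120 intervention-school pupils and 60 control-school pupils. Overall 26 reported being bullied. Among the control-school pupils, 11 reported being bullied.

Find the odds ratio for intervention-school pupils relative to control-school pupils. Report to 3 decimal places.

OR ≈ 0.636

intervention-school pupils with the outcome: 26 − 11 = 15
intervention-school pupils without the outcome: 120 − 15 = 105
control-school pupils without the outcome: 60 − 11 = 49
OR = (15 × 49) / (105 × 11) = 735/1155 ≈ 0.636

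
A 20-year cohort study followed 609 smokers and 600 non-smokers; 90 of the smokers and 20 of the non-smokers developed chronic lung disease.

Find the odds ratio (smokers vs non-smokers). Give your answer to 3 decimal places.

odds, smokers = 90/519 = 0.17341
odds, non-smokers = 20/580 = 0.03448
OR = 0.17341 / 0.03448 = 5.029

5.029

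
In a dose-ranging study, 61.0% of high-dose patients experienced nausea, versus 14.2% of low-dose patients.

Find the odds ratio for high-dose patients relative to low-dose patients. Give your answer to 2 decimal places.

OR: 9.45

odds, high-dose patients = 0.6100/0.3900 = 1.5641
odds, low-dose patients = 0.1420/0.8580 = 0.1655
OR = 1.5641 / 0.1655 = 9.45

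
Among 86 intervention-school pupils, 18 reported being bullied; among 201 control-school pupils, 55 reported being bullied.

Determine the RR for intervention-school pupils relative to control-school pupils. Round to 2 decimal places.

risk, intervention-school pupils = 18/86 = 0.2093
risk, control-school pupils = 55/201 = 0.2736
RR = 0.2093 / 0.2736 = 0.76

RR: 0.76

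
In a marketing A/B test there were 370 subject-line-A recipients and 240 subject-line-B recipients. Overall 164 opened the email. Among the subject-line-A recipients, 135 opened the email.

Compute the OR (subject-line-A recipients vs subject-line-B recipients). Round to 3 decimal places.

OR ≈ 4.180

subject-line-A recipients without the outcome: 370 − 135 = 235
subject-line-B recipients with the outcome: 164 − 135 = 29
subject-line-B recipients without the outcome: 240 − 29 = 211
OR = (135 × 211) / (235 × 29) = 28485/6815 ≈ 4.180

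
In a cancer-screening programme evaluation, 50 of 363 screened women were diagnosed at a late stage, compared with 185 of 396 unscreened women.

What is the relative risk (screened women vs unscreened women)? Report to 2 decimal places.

risk, screened women = 50/363 = 0.1377
risk, unscreened women = 185/396 = 0.4672
RR = 0.1377 / 0.4672 = 0.29

0.29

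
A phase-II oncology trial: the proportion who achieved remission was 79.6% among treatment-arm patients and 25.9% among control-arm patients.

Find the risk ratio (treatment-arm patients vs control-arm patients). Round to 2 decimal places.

RR = 0.7960 / 0.2590 = 3.07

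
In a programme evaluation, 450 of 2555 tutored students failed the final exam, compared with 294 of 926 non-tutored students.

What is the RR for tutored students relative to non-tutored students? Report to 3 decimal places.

0.555

risk, tutored students = 450/2555 = 0.1761
risk, non-tutored students = 294/926 = 0.3175
RR = 0.1761 / 0.3175 = 0.555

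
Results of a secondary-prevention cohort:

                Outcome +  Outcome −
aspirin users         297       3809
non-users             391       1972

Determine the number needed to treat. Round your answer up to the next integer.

risk, aspirin users = 297/4106 = 0.072333
risk, non-users = 391/2363 = 0.165468
absolute risk difference = 0.093134
1 / 0.093134 = 10.737 → round up → 11

11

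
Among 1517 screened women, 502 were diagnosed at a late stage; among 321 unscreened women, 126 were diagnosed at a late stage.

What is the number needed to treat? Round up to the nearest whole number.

NNT: 17

risk, screened women = 502/1517 = 0.330916
risk, unscreened women = 126/321 = 0.392523
absolute risk difference = 0.061607
1 / 0.061607 = 16.232 → round up → 17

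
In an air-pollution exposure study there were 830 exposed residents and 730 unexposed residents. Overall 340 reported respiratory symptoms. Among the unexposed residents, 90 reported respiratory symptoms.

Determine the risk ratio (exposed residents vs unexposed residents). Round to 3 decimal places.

exposed residents with the outcome: 340 − 90 = 250
exposed residents without the outcome: 830 − 250 = 580
unexposed residents without the outcome: 730 − 90 = 640
risk, exposed residents = 250/830 = 0.3012
risk, unexposed residents = 90/730 = 0.1233
RR = 0.3012 / 0.1233 = 2.443

RR = 2.443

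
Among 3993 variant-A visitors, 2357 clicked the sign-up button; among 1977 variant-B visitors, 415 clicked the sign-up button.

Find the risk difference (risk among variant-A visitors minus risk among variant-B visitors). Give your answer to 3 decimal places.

0.380

risk, variant-A visitors = 2357/3993 = 0.5903
risk, variant-B visitors = 415/1977 = 0.2099
risk difference = 0.5903 − 0.2099 = 0.380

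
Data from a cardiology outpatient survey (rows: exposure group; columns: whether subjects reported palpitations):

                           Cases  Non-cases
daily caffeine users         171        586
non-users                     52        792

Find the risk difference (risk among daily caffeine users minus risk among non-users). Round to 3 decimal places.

RD = 0.164

risk, daily caffeine users = 171/757 = 0.2259
risk, non-users = 52/844 = 0.0616
risk difference = 0.2259 − 0.0616 = 0.164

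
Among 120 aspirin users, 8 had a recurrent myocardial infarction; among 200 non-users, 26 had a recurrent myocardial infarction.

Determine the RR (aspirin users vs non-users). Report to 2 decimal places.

RR = 0.51

risk, aspirin users = 8/120 = 0.0667
risk, non-users = 26/200 = 0.1300
RR = 0.0667 / 0.1300 = 0.51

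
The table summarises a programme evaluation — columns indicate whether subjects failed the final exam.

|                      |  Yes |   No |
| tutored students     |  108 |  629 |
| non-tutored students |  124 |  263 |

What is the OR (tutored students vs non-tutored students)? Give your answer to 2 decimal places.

OR = (108 × 263) / (629 × 124) = 28404/77996 ≈ 0.36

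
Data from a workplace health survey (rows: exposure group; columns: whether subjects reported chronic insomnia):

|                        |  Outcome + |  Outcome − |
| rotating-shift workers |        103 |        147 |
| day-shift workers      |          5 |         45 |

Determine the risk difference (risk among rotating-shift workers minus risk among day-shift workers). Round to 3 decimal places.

risk, rotating-shift workers = 103/250 = 0.4120
risk, day-shift workers = 5/50 = 0.1000
risk difference = 0.4120 − 0.1000 = 0.312

RD: 0.312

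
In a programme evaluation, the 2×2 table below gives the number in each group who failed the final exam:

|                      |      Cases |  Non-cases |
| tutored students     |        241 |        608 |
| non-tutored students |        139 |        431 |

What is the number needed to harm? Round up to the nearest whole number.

NNH: 25

risk, tutored students = 241/849 = 0.283863
risk, non-tutored students = 139/570 = 0.243860
absolute risk difference = 0.040004
1 / 0.040004 = 24.998 → round up → 25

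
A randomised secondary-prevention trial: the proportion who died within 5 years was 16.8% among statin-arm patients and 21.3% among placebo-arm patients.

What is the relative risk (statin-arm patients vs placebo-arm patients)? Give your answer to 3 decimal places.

RR = 0.1680 / 0.2130 = 0.789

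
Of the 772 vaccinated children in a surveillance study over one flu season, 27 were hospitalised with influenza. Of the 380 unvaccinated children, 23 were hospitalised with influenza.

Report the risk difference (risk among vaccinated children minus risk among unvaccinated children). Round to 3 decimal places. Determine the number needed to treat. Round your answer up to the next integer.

risk, vaccinated children = 27/772 = 0.03497
risk, unvaccinated children = 23/380 = 0.06053
risk difference = 0.03497 − 0.06053 = -0.026
absolute risk difference = 0.025552
1 / 0.025552 = 39.136 → round up → 40

RD = -0.026; NNT = 40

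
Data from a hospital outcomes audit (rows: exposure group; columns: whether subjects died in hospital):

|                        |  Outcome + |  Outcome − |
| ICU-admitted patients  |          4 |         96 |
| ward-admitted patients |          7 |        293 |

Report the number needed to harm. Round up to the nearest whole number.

risk, ICU-admitted patients = 4/100 = 0.040000
risk, ward-admitted patients = 7/300 = 0.023333
absolute risk difference = 0.016667
1 / 0.016667 = 59.999 → round up → 60

NNH: 60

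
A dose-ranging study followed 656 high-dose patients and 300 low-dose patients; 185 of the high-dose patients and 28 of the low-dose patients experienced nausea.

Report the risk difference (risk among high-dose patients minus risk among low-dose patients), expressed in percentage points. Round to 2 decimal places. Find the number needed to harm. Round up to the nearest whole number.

RD = 18.87; NNH = 6

risk, high-dose patients = 185/656 = 0.2820
risk, low-dose patients = 28/300 = 0.0933
risk difference = 0.2820 − 0.0933 = 0.1887 → 18.87 percentage points
absolute risk difference = 0.188679
1 / 0.188679 = 5.300 → round up → 6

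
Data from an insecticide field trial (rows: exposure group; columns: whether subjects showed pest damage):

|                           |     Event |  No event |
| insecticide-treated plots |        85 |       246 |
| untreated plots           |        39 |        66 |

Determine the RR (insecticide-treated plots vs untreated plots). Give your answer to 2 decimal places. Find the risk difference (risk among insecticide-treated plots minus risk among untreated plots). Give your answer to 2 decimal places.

risk, insecticide-treated plots = 85/331 = 0.2568
risk, untreated plots = 39/105 = 0.3714
RR = 0.2568 / 0.3714 = 0.69
risk difference = 0.2568 − 0.3714 = -0.11

RR = 0.69; RD = -0.11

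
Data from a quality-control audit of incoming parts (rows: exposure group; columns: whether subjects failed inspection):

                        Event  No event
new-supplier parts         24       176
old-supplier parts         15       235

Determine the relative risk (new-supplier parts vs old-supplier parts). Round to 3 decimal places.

risk, new-supplier parts = 24/200 = 0.1200
risk, old-supplier parts = 15/250 = 0.0600
RR = 0.1200 / 0.0600 = 2.000

RR: 2.000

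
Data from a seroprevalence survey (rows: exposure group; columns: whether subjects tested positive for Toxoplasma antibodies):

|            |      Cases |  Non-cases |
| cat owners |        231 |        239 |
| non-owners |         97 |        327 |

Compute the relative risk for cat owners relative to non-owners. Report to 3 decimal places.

risk, cat owners = 231/470 = 0.4915
risk, non-owners = 97/424 = 0.2288
RR = 0.4915 / 0.2288 = 2.148

RR: 2.148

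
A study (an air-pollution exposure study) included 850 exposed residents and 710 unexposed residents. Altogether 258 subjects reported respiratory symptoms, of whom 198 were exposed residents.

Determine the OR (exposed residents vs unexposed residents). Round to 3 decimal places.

exposed residents without the outcome: 850 − 198 = 652
unexposed residents with the outcome: 258 − 198 = 60
unexposed residents without the outcome: 710 − 60 = 650
OR = (198 × 650) / (652 × 60) = 128700/39120 ≈ 3.290

3.290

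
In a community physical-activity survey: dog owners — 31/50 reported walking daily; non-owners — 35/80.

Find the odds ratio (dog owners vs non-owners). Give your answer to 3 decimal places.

OR = (31 × 45) / (19 × 35) = 1395/665 ≈ 2.098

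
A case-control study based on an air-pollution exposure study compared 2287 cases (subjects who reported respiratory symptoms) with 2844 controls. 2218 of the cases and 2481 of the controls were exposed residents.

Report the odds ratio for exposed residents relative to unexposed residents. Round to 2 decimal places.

OR = (2218 × 363) / (2481 × 69) = 805134/171189 ≈ 4.70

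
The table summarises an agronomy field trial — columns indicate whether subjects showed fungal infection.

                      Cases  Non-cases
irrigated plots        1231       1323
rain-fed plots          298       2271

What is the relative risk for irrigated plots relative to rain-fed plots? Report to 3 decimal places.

risk, irrigated plots = 1231/2554 = 0.4820
risk, rain-fed plots = 298/2569 = 0.1160
RR = 0.4820 / 0.1160 = 4.155

RR ≈ 4.155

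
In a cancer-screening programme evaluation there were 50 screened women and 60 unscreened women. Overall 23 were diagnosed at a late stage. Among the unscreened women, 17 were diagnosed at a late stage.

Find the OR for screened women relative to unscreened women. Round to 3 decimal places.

screened women with the outcome: 23 − 17 = 6
screened women without the outcome: 50 − 6 = 44
unscreened women without the outcome: 60 − 17 = 43
odds, screened women = 6/44 = 0.1364
odds, unscreened women = 17/43 = 0.3953
OR = 0.1364 / 0.3953 = 0.345

0.345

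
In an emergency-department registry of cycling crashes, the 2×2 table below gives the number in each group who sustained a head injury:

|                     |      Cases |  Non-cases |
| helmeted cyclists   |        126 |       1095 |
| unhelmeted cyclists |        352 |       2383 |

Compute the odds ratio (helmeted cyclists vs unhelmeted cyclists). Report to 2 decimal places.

0.78

odds, helmeted cyclists = 126/1095 = 0.1151
odds, unhelmeted cyclists = 352/2383 = 0.1477
OR = 0.1151 / 0.1477 = 0.78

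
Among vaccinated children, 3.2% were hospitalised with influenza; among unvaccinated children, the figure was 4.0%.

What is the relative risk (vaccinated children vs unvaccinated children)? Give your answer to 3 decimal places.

RR = 0.03200 / 0.04000 = 0.800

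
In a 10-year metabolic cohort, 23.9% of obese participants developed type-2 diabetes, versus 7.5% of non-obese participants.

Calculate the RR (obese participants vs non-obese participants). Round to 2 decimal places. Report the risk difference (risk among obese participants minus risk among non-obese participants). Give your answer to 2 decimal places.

RR = 3.19; RD = 0.16

RR = 0.2390 / 0.0750 = 3.19
risk difference = 0.2390 − 0.0750 = 0.16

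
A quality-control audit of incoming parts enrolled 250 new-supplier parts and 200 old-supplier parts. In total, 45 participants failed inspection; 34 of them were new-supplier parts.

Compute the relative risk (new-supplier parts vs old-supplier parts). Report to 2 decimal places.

2.47

new-supplier parts without the outcome: 250 − 34 = 216
old-supplier parts with the outcome: 45 − 34 = 11
old-supplier parts without the outcome: 200 − 11 = 189
risk, new-supplier parts = 34/250 = 0.1360
risk, old-supplier parts = 11/200 = 0.0550
RR = 0.1360 / 0.0550 = 2.47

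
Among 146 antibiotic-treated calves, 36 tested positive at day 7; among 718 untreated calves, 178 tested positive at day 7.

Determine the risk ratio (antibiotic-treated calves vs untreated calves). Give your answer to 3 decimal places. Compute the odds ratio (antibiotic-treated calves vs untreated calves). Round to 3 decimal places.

risk, antibiotic-treated calves = 36/146 = 0.2466
risk, untreated calves = 178/718 = 0.2479
RR = 0.2466 / 0.2479 = 0.995
OR = (36 × 540) / (110 × 178) = 19440/19580 ≈ 0.993

RR = 0.995; OR = 0.993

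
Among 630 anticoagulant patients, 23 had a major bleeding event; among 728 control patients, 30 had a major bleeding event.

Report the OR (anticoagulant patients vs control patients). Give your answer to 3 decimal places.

OR = (23 × 698) / (607 × 30) = 16054/18210 ≈ 0.882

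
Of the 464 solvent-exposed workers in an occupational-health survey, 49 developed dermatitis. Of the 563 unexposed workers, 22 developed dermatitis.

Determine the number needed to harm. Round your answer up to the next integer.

risk, solvent-exposed workers = 49/464 = 0.105603
risk, unexposed workers = 22/563 = 0.039076
absolute risk difference = 0.066527
1 / 0.066527 = 15.031 → round up → 16

NNH: 16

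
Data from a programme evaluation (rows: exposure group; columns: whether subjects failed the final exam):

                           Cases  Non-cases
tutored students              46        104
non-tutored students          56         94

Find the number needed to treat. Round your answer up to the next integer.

risk, tutored students = 46/150 = 0.306667
risk, non-tutored students = 56/150 = 0.373333
absolute risk difference = 0.066667
1 / 0.066667 = 15.000 → round up → 15

15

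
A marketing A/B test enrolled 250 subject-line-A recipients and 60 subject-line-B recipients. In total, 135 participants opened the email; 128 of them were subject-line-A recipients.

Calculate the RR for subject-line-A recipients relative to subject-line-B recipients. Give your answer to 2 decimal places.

subject-line-A recipients without the outcome: 250 − 128 = 122
subject-line-B recipients with the outcome: 135 − 128 = 7
subject-line-B recipients without the outcome: 60 − 7 = 53
risk, subject-line-A recipients = 128/250 = 0.5120
risk, subject-line-B recipients = 7/60 = 0.1167
RR = 0.5120 / 0.1167 = 4.39

4.39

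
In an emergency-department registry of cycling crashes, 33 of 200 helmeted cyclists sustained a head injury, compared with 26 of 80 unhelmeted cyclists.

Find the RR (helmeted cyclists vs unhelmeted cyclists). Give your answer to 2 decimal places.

RR ≈ 0.51

risk, helmeted cyclists = 33/200 = 0.1650
risk, unhelmeted cyclists = 26/80 = 0.3250
RR = 0.1650 / 0.3250 = 0.51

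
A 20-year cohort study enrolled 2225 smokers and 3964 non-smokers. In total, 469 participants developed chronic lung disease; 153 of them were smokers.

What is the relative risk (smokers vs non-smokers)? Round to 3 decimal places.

smokers without the outcome: 2225 − 153 = 2072
non-smokers with the outcome: 469 − 153 = 316
non-smokers without the outcome: 3964 − 316 = 3648
risk, smokers = 153/2225 = 0.0688
risk, non-smokers = 316/3964 = 0.0797
RR = 0.0688 / 0.0797 = 0.863

RR = 0.863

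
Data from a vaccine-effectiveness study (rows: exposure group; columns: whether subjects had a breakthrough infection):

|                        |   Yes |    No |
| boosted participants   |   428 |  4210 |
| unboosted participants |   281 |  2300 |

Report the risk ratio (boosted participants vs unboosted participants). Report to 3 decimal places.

risk, boosted participants = 428/4638 = 0.0923
risk, unboosted participants = 281/2581 = 0.1089
RR = 0.0923 / 0.1089 = 0.848

RR: 0.848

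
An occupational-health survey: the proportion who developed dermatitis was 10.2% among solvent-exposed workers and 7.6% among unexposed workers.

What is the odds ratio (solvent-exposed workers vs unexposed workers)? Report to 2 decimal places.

1.38

odds, solvent-exposed workers = 0.1020/0.8980 = 0.1136
odds, unexposed workers = 0.0760/0.9240 = 0.0823
OR = 0.1136 / 0.0823 = 1.38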